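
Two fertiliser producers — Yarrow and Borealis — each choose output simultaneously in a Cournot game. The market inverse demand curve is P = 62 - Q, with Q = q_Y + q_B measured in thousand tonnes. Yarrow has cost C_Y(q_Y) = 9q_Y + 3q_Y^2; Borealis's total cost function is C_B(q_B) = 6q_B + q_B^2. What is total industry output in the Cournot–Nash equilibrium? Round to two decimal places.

Yarrow's profit: π_Y = (62 - Q)q_Y - (9q_Y + 3q_Y²). Setting ∂π_Y/∂q_Y = 0: 53 - 8q_Y - (q_B) = 0.
Borealis's profit: π_B = (62 - Q)q_B - (6q_B + q_B²). Setting ∂π_B/∂q_B = 0: 56 - 4q_B - (q_Y) = 0.
Best responses: q_Y = (53 - q_B)/8, q_B = (56 - q_Y)/4.
Substituting one into the other gives q_Y = 156/31 and q_B = 395/31.
Total output Q = 156/31 + 395/31 = 551/31.

17.77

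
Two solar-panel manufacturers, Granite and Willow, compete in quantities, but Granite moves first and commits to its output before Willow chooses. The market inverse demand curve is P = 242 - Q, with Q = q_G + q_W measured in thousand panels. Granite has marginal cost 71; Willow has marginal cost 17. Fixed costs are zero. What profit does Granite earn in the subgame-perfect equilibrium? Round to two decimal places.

1711.13

The follower Willow best-responds to any q_G: π_W = (242 - Q)q_W - 17q_W.
Setting the follower's marginal profit to zero, 225 - q_G - 2q_W = 0, i.e. q_W = (225 - q_G)/2.
The leader anticipates this reaction. Substituting into P = 242 - Q gives P = 259/2 - (1/2)q_G, so π_G = (259/2 - (1/2)q_G)q_G - 71q_G.
The leader's first-order condition 117/2 - q_G = 0 yields q_G = 117/2.
Then q_W = (225 - 117/2)/2 = 333/4.
Price P = 242 - 567/4 = 401/4.
Granite's profit: (401/4 - 71)·(117/2) = 1711.1250.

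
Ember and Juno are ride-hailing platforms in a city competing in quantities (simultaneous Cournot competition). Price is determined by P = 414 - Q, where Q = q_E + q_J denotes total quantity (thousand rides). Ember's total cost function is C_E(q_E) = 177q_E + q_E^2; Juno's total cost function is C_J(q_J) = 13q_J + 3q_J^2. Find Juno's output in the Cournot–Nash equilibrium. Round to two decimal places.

44.10

Ember's profit: π_E = (414 - Q)q_E - (177q_E + q_E²). Setting ∂π_E/∂q_E = 0: 237 - 4q_E - (q_J) = 0.
Juno's profit: π_J = (414 - Q)q_J - (13q_J + 3q_J²). Setting ∂π_J/∂q_J = 0: 401 - 8q_J - (q_E) = 0.
So q_E = (237 - q_J)/4 and q_J = (401 - q_E)/8.
Solving the pair: q_E = 1495/31, q_J = 1367/31.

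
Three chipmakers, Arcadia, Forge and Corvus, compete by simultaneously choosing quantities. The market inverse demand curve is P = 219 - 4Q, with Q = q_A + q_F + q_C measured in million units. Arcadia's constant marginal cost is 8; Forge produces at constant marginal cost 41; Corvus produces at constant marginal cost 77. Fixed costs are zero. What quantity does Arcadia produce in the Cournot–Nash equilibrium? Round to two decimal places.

19.56

Arcadia's profit: π_A = (219 - 4Q)q_A - (8q_A). Setting ∂π_A/∂q_A = 0: 211 - 8q_A - 4(q_F + q_C) = 0.
Forge's first-order condition: 178 - 8q_F - 4(q_A + q_C) = 0.
Corvus's profit: π_C = (219 - 4Q)q_C - (77q_C). Setting ∂π_C/∂q_C = 0: 142 - 8q_C - 4(q_A + q_F) = 0.
Adding the 3 first-order conditions: 531 − 16Q = 0, so Q = 531/16.
Back-substituting: q_A = (211 − 531/4)/4 = 313/16, q_F = (178 − 531/4)/4 = 181/16, q_C = (142 − 531/4)/4 = 37/16.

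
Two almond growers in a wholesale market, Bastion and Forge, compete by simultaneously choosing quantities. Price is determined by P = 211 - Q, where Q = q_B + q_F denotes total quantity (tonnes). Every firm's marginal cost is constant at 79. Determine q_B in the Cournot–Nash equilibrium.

Each firm earns π_i = (211 - Q)q_i - 79q_i.
First-order condition (treating rivals' output as given): 132 - 2q_i - q_j = 0.
With identical firms every q_j equals q_i, so q_j = q_i and 132 = 3q_i, giving q_i = 44.

44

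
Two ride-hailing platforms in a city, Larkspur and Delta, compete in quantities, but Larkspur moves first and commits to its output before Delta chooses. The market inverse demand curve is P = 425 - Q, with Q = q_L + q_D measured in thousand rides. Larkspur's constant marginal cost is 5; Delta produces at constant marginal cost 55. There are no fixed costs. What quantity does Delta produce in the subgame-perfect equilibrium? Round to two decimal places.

Solve by backward induction. Given q_L, the follower Delta maximises π_D = (425 - q_L - q_D)q_D - 55q_D.
∂π_D/∂q_D = 370 - q_L - 2q_D = 0 gives the reaction function q_D = (370 - q_L)/2.
The leader anticipates this reaction. Substituting into P = 425 - Q gives P = 240 - (1/2)q_L, so π_L = (240 - (1/2)q_L)q_L - 5q_L.
Maximising: ∂π_L/∂q_L = 235 - q_L = 0, giving q_L = 235.
Then q_D = (370 - 235)/2 = 135/2.

67.50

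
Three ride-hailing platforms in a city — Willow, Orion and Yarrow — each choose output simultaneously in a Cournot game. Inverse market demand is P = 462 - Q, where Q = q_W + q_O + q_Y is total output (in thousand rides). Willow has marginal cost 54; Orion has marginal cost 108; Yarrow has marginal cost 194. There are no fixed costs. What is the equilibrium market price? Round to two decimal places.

Willow's profit: π_W = (462 - Q)q_W - (54q_W). Setting ∂π_W/∂q_W = 0: 408 - 2q_W - (q_O + q_Y) = 0.
Orion's first-order condition: 354 - 2q_O - (q_W + q_Y) = 0.
Yarrow's profit: π_Y = (462 - Q)q_Y - (194q_Y). Setting ∂π_Y/∂q_Y = 0: 268 - 2q_Y - (q_W + q_O) = 0.
Summing all 3 equations gives 1030 − 4Q = 0, hence Q = 515/2.
Back-substituting: q_W = (408 − 515/2) = 301/2, q_O = (354 − 515/2) = 193/2, q_Y = (268 − 515/2) = 21/2.
Total output Q = 515/2, so price P = 462 - 515/2 = 409/2.

204.50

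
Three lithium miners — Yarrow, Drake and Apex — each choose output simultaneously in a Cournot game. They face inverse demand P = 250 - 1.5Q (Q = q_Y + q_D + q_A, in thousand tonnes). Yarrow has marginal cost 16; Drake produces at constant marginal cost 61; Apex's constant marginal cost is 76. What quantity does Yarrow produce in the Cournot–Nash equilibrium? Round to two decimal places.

56.50

Yarrow's profit: π_Y = (250 - 1.5Q)q_Y - (16q_Y). Setting ∂π_Y/∂q_Y = 0: 234 - 3q_Y - (3/2)(q_D + q_A) = 0.
Drake's profit: π_D = (250 - 1.5Q)q_D - (61q_D). Setting ∂π_D/∂q_D = 0: 189 - 3q_D - (3/2)(q_Y + q_A) = 0.
Apex's profit: π_A = (250 - 1.5Q)q_A - (76q_A). Setting ∂π_A/∂q_A = 0: 174 - 3q_A - (3/2)(q_Y + q_D) = 0.
Summing all 3 equations gives 597 − 6Q = 0, hence Q = 199/2.
Back-substituting: q_Y = (234 − 597/4)/(3/2) = 113/2, q_D = (189 − 597/4)/(3/2) = 53/2, q_A = (174 − 597/4)/(3/2) = 33/2.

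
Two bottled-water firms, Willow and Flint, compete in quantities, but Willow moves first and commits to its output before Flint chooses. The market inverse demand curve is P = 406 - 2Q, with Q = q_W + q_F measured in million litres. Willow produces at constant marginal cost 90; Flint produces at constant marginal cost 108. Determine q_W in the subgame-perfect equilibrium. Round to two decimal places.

Solve by backward induction. Given q_W, the follower Flint maximises π_F = (406 - 2q_W - 2q_F)q_F - 108q_F.
Setting the follower's marginal profit to zero, 298 - 2q_W - 4q_F = 0, i.e. q_F = (298 - 2q_W)/4.
The leader anticipates this reaction. Substituting into P = 406 - 2Q gives P = 257 - q_W, so π_W = (257 - q_W)q_W - 90q_W.
Leader FOC: 167 - 2q_W = 0, so q_W = 167/2.
Then q_F = (298 - 2·(167/2))/4 = 131/4.

83.50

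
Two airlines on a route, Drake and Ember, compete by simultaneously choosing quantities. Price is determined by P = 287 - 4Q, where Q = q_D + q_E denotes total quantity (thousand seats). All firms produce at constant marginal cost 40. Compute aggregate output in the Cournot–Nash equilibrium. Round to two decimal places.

41.17

Each firm earns π_i = (287 - 4Q)q_i - 40q_i.
Setting ∂π_i/∂q_i = 0 with rivals' quantities fixed: 247 - 8q_i - 4q_j = 0.
By symmetry each firm produces the same amount; substituting q_j = q_i yields q_i = 247/12.
Total output Q = 247/12 + 247/12 = 247/6.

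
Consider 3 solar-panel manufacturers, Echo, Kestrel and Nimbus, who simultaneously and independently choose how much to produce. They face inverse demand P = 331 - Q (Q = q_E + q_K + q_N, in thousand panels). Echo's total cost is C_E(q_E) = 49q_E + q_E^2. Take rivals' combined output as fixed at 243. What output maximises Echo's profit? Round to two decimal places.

With rivals' combined output fixed at 243, Echo's profit is π_E = (331 - 243 - q_E)q_E - (49q_E + q_E²) = (88 - q_E)q_E - (49q_E + q_E²).
∂π_E/∂q_E = 39 - 4q_E = 0, so q_E = 39/4.

9.75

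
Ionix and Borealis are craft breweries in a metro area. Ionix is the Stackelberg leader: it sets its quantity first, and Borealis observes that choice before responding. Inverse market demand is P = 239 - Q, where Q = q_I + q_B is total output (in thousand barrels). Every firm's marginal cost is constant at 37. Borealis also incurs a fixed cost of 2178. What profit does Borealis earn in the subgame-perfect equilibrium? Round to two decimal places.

Solve by backward induction. Given q_I, the follower Borealis maximises π_B = (239 - q_I - q_B)q_B - 37q_B.
∂π_B/∂q_B = 202 - q_I - 2q_B = 0 gives the reaction function q_B = (202 - q_I)/2.
The leader anticipates this reaction. Substituting into P = 239 - Q gives P = 138 - (1/2)q_I, so π_I = (138 - (1/2)q_I)q_I - 37q_I.
The leader's first-order condition 101 - q_I = 0 yields q_I = 101.
Then q_B = (202 - 101)/2 = 101/2.
Price P = 239 - 303/2 = 175/2.
Borealis's profit: (175/2 - 37)·(101/2) - 2178 = 1489/4.

372.25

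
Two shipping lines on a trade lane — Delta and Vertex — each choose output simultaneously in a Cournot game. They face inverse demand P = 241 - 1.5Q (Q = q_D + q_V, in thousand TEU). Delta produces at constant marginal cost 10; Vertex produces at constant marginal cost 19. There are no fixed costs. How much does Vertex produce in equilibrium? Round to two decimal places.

47.33

Delta's profit: π_D = (241 - 1.5Q)q_D - (10q_D). Setting ∂π_D/∂q_D = 0: 231 - 3q_D - (3/2)(q_V) = 0.
Vertex's first-order condition: 222 - 3q_V - (3/2)(q_D) = 0.
Best responses: q_D = (231 - (3/2)q_V)/3, q_V = (222 - (3/2)q_D)/3.
Substituting one into the other gives q_D = 160/3 and q_V = 142/3.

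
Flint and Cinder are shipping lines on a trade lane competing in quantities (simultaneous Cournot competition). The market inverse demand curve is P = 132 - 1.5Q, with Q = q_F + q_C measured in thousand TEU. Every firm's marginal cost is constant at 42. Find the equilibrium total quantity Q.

A representative firm's profit is π_i = q_i(132 - 1.5Q) - 42q_i.
First-order condition (treating rivals' output as given): 90 - 3q_i - (3/2)q_j = 0.
With identical firms every q_j equals q_i, so q_j = q_i and 90 = (9/2)q_i, giving q_i = 20.
Total output Q = 20 + 20 = 40.

40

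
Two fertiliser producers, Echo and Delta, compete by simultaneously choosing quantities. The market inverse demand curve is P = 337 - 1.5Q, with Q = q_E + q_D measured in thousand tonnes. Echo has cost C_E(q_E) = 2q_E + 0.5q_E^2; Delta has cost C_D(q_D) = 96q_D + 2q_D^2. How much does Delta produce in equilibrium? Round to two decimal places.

17.92

Echo's profit: π_E = (337 - 1.5Q)q_E - (2q_E + (1/2)q_E²). Setting ∂π_E/∂q_E = 0: 335 - 4q_E - (3/2)(q_D) = 0.
Delta's profit: π_D = (337 - 1.5Q)q_D - (96q_D + 2q_D²). Setting ∂π_D/∂q_D = 0: 241 - 7q_D - (3/2)(q_E) = 0.
Best responses: q_E = (335 - (3/2)q_D)/4, q_D = (241 - (3/2)q_E)/7.
Substituting one into the other gives q_E = 77.0291 and q_D = 1846/103.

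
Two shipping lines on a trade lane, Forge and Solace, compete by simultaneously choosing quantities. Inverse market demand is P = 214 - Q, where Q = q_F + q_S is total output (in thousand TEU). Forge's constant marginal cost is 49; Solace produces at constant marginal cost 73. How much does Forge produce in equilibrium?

63

Forge's profit: π_F = (214 - Q)q_F - (49q_F). Setting ∂π_F/∂q_F = 0: 165 - 2q_F - (q_S) = 0.
Solace's profit: π_S = (214 - Q)q_S - (73q_S). Setting ∂π_S/∂q_S = 0: 141 - 2q_S - (q_F) = 0.
So q_F = (165 - q_S)/2 and q_S = (141 - q_F)/2.
Solving the pair: q_F = 63, q_S = 39.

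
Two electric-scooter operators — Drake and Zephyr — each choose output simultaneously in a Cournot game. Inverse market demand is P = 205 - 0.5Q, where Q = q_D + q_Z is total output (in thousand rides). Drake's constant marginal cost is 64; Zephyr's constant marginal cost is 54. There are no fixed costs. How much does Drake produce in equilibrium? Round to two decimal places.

87.33

Drake's profit: π_D = (205 - 0.5Q)q_D - (64q_D). Setting ∂π_D/∂q_D = 0: 141 - q_D - (1/2)(q_Z) = 0.
Zephyr's profit: π_Z = (205 - 0.5Q)q_Z - (54q_Z). Setting ∂π_Z/∂q_Z = 0: 151 - q_Z - (1/2)(q_D) = 0.
Best responses: q_D = (141 - (1/2)q_Z), q_Z = (151 - (1/2)q_D).
Solving the pair: q_D = 262/3, q_Z = 322/3.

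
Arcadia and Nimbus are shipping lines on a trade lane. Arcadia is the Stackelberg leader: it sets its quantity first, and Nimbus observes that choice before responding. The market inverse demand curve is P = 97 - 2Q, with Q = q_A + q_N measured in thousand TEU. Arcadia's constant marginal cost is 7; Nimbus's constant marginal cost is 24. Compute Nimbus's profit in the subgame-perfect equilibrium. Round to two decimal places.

Solve by backward induction. Given q_A, the follower Nimbus maximises π_N = (97 - 2q_A - 2q_N)q_N - 24q_N.
Follower FOC: 73 - 2q_A - 4q_N = 0, so q_N(q_A) = (73 - 2q_A)/4.
Arcadia substitutes q_N(q_A) into its own profit: π_A = q_A(97 - 2q_A - (73 - 2q_A)/2) - 7q_A = (121/2 - q_A)q_A - 7q_A.
Maximising: ∂π_A/∂q_A = 107/2 - 2q_A = 0, giving q_A = 107/4.
Then q_N = (73 - 2·(107/4))/4 = 39/8.
Price P = 97 - 2·(253/8) = 135/4.
Nimbus's profit: (135/4 - 24)·(39/8) = 1521/32.

47.53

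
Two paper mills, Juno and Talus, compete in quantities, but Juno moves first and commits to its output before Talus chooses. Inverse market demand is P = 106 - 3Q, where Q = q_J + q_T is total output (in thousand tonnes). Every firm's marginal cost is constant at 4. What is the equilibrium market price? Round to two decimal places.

29.50

The follower Talus best-responds to any q_J: π_T = (106 - 3Q)q_T - 4q_T.
Follower FOC: 102 - 3q_J - 6q_T = 0, so q_T(q_J) = (102 - 3q_J)/6.
The leader anticipates this reaction. Substituting into P = 106 - 3Q gives P = 55 - (3/2)q_J, so π_J = (55 - (3/2)q_J)q_J - 4q_J.
Leader FOC: 51 - 3q_J = 0, so q_J = 17.
Then q_T = (102 - 3·17)/6 = 17/2.
Total output Q = 51/2, so price P = 106 - 3·(51/2) = 59/2.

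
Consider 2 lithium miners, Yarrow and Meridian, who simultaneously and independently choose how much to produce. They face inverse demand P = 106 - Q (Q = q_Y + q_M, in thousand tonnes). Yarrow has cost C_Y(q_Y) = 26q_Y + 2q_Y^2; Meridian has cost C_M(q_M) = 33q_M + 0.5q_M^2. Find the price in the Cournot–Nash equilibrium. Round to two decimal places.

Yarrow's profit: π_Y = (106 - Q)q_Y - (26q_Y + 2q_Y²). Setting ∂π_Y/∂q_Y = 0: 80 - 6q_Y - (q_M) = 0.
Meridian's profit: π_M = (106 - Q)q_M - (33q_M + (1/2)q_M²). Setting ∂π_M/∂q_M = 0: 73 - 3q_M - (q_Y) = 0.
Rearranging gives the reaction functions q_Y = (80 - q_M)/6 and q_M = (73 - q_Y)/3.
Substituting one into the other gives q_Y = 167/17 and q_M = 358/17.
Total output Q = 525/17, so price P = 106 - 525/17 = 1277/17.

75.12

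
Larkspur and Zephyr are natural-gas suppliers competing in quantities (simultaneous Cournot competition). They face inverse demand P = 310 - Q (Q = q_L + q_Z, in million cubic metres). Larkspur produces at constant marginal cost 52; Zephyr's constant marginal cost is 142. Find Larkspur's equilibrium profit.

13456

Larkspur's profit: π_L = (310 - Q)q_L - (52q_L). Setting ∂π_L/∂q_L = 0: 258 - 2q_L - (q_Z) = 0.
Zephyr's first-order condition: 168 - 2q_Z - (q_L) = 0.
So q_L = (258 - q_Z)/2 and q_Z = (168 - q_L)/2.
Solving the pair: q_L = 116, q_Z = 26.
Price P = 310 - 142 = 168.
Larkspur's profit: (168 - 52)·116 = 13456.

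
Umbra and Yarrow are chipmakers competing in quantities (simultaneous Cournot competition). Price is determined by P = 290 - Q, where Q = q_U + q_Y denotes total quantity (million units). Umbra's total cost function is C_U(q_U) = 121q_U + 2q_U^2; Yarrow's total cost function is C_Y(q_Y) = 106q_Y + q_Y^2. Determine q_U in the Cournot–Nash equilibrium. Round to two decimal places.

Umbra's profit: π_U = (290 - Q)q_U - (121q_U + 2q_U²). Setting ∂π_U/∂q_U = 0: 169 - 6q_U - (q_Y) = 0.
Yarrow's profit: π_Y = (290 - Q)q_Y - (106q_Y + q_Y²). Setting ∂π_Y/∂q_Y = 0: 184 - 4q_Y - (q_U) = 0.
Rearranging gives the reaction functions q_U = (169 - q_Y)/6 and q_Y = (184 - q_U)/4.
Substituting one into the other gives q_U = 492/23 and q_Y = 935/23.

21.39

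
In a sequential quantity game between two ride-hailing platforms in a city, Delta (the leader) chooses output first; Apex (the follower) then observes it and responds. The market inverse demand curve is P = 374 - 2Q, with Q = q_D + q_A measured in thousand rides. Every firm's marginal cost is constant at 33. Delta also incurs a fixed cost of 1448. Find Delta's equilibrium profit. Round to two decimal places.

5819.56

Solve by backward induction. Given q_D, the follower Apex maximises π_A = (374 - 2q_D - 2q_A)q_A - 33q_A.
∂π_A/∂q_A = 341 - 2q_D - 4q_A = 0 gives the reaction function q_A = (341 - 2q_D)/4.
Delta substitutes q_A(q_D) into its own profit: π_D = q_D(374 - 2q_D - (341 - 2q_D)/2) - 33q_D = (407/2 - q_D)q_D - 33q_D.
Maximising: ∂π_D/∂q_D = 341/2 - 2q_D = 0, giving q_D = 341/4.
Then q_A = (341 - 2·(341/4))/4 = 341/8.
Price P = 374 - 2·(1023/8) = 473/4.
Delta's profit: (473/4 - 33)·(341/4) - 1448 = 5819.5625.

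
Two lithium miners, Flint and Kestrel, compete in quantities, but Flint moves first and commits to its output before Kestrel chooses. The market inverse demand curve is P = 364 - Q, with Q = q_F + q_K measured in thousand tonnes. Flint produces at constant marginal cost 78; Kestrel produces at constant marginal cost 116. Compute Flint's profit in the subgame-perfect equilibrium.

The follower Kestrel best-responds to any q_F: π_K = (364 - Q)q_K - 116q_K.
Setting the follower's marginal profit to zero, 248 - q_F - 2q_K = 0, i.e. q_K = (248 - q_F)/2.
The leader anticipates this reaction. Substituting into P = 364 - Q gives P = 240 - (1/2)q_F, so π_F = (240 - (1/2)q_F)q_F - 78q_F.
Maximising: ∂π_F/∂q_F = 162 - q_F = 0, giving q_F = 162.
Then q_K = (248 - 162)/2 = 43.
Price P = 364 - 205 = 159.
Flint's profit: (159 - 78)·162 = 13122.

13122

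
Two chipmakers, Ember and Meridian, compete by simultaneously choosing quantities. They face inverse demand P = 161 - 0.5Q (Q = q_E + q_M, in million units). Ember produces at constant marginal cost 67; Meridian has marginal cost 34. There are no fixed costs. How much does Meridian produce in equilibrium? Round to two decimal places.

106.67

Ember's profit: π_E = (161 - 0.5Q)q_E - (67q_E). Setting ∂π_E/∂q_E = 0: 94 - q_E - (1/2)(q_M) = 0.
Meridian's first-order condition: 127 - q_M - (1/2)(q_E) = 0.
Rearranging gives the reaction functions q_E = (94 - (1/2)q_M) and q_M = (127 - (1/2)q_E).
Solving the pair: q_E = 122/3, q_M = 320/3.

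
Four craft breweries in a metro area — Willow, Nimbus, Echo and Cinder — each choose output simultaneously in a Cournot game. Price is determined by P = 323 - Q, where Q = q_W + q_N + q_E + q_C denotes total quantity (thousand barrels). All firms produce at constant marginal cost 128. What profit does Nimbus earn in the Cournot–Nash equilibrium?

Each firm earns π_i = (323 - Q)q_i - 128q_i.
Setting ∂π_i/∂q_i = 0 with rivals' quantities fixed: 195 - 2q_i - Σ_{j≠i} q_j = 0.
With identical firms every q_j equals q_i, so Σ_{j≠i} q_j = 3q_i and 195 = 5q_i, giving q_i = 39.
Price P = 323 - 156 = 167.
Nimbus's profit: (167 - 128)·39 = 1521.

1521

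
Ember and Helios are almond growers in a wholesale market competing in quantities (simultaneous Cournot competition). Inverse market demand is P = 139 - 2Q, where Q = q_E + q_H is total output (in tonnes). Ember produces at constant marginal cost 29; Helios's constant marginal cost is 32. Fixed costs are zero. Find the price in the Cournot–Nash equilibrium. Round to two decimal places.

66.67

Ember's profit: π_E = (139 - 2Q)q_E - (29q_E). Setting ∂π_E/∂q_E = 0: 110 - 4q_E - 2(q_H) = 0.
Helios's profit: π_H = (139 - 2Q)q_H - (32q_H). Setting ∂π_H/∂q_H = 0: 107 - 4q_H - 2(q_E) = 0.
So q_E = (110 - 2q_H)/4 and q_H = (107 - 2q_E)/4.
Substituting one into the other gives q_E = 113/6 and q_H = 52/3.
Total output Q = 217/6, so price P = 139 - 2·(217/6) = 200/3.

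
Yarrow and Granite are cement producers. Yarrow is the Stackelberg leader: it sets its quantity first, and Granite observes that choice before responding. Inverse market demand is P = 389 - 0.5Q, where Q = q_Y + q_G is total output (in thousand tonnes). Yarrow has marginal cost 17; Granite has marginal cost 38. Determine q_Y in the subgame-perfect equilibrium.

393

Solve by backward induction. Given q_Y, the follower Granite maximises π_G = (389 - (1/2)q_Y - (1/2)q_G)q_G - 38q_G.
Follower FOC: 351 - (1/2)q_Y - q_G = 0, so q_G(q_Y) = (351 - (1/2)q_Y).
The leader anticipates this reaction. Substituting into P = 389 - 0.5Q gives P = 427/2 - (1/4)q_Y, so π_Y = (427/2 - (1/4)q_Y)q_Y - 17q_Y.
The leader's first-order condition 393/2 - (1/2)q_Y = 0 yields q_Y = 393.
Then q_G = (351 - (1/2)·393) = 309/2.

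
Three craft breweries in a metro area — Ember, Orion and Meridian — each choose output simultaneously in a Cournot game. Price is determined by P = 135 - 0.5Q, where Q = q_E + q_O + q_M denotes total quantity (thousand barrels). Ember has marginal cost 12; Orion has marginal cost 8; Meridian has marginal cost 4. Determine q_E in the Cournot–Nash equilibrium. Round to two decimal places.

55.50

Ember's profit: π_E = (135 - 0.5Q)q_E - (12q_E). Setting ∂π_E/∂q_E = 0: 123 - q_E - (1/2)(q_O + q_M) = 0.
Orion's profit: π_O = (135 - 0.5Q)q_O - (8q_O). Setting ∂π_O/∂q_O = 0: 127 - q_O - (1/2)(q_E + q_M) = 0.
Meridian's profit: π_M = (135 - 0.5Q)q_M - (4q_M). Setting ∂π_M/∂q_M = 0: 131 - q_M - (1/2)(q_E + q_O) = 0.
Summing all 3 equations gives 381 − 2Q = 0, hence Q = 381/2.
Back-substituting: q_E = (123 − 381/4)/(1/2) = 111/2, q_O = (127 − 381/4)/(1/2) = 127/2, q_M = (131 − 381/4)/(1/2) = 143/2.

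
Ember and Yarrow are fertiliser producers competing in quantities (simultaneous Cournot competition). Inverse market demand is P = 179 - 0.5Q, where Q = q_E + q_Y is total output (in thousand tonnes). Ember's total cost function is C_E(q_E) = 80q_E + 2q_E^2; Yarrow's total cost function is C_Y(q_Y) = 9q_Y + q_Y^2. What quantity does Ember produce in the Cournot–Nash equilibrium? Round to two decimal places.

14.37

Ember's profit: π_E = (179 - 0.5Q)q_E - (80q_E + 2q_E²). Setting ∂π_E/∂q_E = 0: 99 - 5q_E - (1/2)(q_Y) = 0.
Yarrow's first-order condition: 170 - 3q_Y - (1/2)(q_E) = 0.
Best responses: q_E = (99 - (1/2)q_Y)/5, q_Y = (170 - (1/2)q_E)/3.
Solving the pair: q_E = 848/59, q_Y = 54.2712.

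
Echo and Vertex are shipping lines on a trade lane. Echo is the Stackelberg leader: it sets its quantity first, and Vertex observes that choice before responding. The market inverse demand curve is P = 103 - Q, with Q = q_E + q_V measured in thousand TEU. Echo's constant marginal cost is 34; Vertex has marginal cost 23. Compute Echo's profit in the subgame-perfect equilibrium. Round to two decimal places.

The follower Vertex best-responds to any q_E: π_V = (103 - Q)q_V - 23q_V.
Setting the follower's marginal profit to zero, 80 - q_E - 2q_V = 0, i.e. q_V = (80 - q_E)/2.
Echo substitutes q_V(q_E) into its own profit: π_E = q_E(103 - q_E - (80 - q_E)/2) - 34q_E = (63 - (1/2)q_E)q_E - 34q_E.
Leader FOC: 29 - q_E = 0, so q_E = 29.
Then q_V = (80 - 29)/2 = 51/2.
Price P = 103 - 109/2 = 97/2.
Echo's profit: (97/2 - 34)·29 = 841/2.

420.50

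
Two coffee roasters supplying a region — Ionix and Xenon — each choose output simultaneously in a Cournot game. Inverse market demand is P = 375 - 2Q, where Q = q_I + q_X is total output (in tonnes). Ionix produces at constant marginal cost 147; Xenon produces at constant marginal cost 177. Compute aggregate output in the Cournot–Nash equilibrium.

71

Ionix's profit: π_I = (375 - 2Q)q_I - (147q_I). Setting ∂π_I/∂q_I = 0: 228 - 4q_I - 2(q_X) = 0.
Xenon's profit: π_X = (375 - 2Q)q_X - (177q_X). Setting ∂π_X/∂q_X = 0: 198 - 4q_X - 2(q_I) = 0.
Best responses: q_I = (228 - 2q_X)/4, q_X = (198 - 2q_I)/4.
Substituting one into the other gives q_I = 43 and q_X = 28.
Total output Q = 43 + 28 = 71.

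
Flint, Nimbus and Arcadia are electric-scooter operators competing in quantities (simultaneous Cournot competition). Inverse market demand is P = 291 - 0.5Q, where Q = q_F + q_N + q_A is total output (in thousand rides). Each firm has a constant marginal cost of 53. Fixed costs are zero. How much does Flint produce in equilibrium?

A representative firm's profit is π_i = q_i(291 - 0.5Q) - 53q_i.
First-order condition (treating rivals' output as given): 238 - q_i - (1/2)·Σ_{j≠i} q_j = 0.
With identical firms every q_j equals q_i, so Σ_{j≠i} q_j = 2q_i and 238 = 2q_i, giving q_i = 119.

119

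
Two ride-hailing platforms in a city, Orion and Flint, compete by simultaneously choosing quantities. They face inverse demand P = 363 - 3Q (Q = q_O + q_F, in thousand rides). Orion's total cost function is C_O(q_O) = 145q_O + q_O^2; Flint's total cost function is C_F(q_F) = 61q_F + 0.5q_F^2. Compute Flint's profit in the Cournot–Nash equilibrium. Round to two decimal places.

4919.08

Orion's profit: π_O = (363 - 3Q)q_O - (145q_O + q_O²). Setting ∂π_O/∂q_O = 0: 218 - 8q_O - 3(q_F) = 0.
Flint's profit: π_F = (363 - 3Q)q_F - (61q_F + (1/2)q_F²). Setting ∂π_F/∂q_F = 0: 302 - 7q_F - 3(q_O) = 0.
So q_O = (218 - 3q_F)/8 and q_F = (302 - 3q_O)/7.
Solving the pair: q_O = 620/47, q_F = 1762/47.
Price P = 363 - 3·50.6809 = 210.9574.
Flint's profit: 210.9574·(1762/47) - 61·(1762/47) - (1/2)(1762/47)² = 4919.0828.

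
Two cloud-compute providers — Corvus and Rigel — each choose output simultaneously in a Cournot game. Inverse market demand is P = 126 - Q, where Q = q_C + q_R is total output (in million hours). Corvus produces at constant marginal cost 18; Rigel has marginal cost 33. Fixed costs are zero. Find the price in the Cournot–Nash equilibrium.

59

Corvus's profit: π_C = (126 - Q)q_C - (18q_C). Setting ∂π_C/∂q_C = 0: 108 - 2q_C - (q_R) = 0.
Rigel's first-order condition: 93 - 2q_R - (q_C) = 0.
Rearranging gives the reaction functions q_C = (108 - q_R)/2 and q_R = (93 - q_C)/2.
Solving the pair: q_C = 41, q_R = 26.
Total output Q = 67, so price P = 126 - 67 = 59.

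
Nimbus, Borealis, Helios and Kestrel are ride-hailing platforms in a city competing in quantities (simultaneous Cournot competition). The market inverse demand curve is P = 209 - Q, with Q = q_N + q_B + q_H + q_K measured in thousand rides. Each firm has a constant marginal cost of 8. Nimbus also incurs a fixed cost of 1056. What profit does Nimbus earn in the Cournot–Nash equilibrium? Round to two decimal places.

Each firm earns π_i = (209 - Q)q_i - 8q_i.
First-order condition (treating rivals' output as given): 201 - 2q_i - Σ_{j≠i} q_j = 0.
With identical firms every q_j equals q_i, so Σ_{j≠i} q_j = 3q_i and 201 = 5q_i, giving q_i = 201/5.
Price P = 209 - 804/5 = 241/5.
Nimbus's profit: (241/5 - 8)·(201/5) - 1056 = 560.0400.

560.04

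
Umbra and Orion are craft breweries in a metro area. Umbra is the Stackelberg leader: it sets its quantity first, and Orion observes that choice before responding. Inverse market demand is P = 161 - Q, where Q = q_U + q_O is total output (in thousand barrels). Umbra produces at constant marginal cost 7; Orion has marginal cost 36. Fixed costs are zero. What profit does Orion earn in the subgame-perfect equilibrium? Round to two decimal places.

The follower Orion best-responds to any q_U: π_O = (161 - Q)q_O - 36q_O.
∂π_O/∂q_O = 125 - q_U - 2q_O = 0 gives the reaction function q_O = (125 - q_U)/2.
Umbra substitutes q_O(q_U) into its own profit: π_U = q_U(161 - q_U - (125 - q_U)/2) - 7q_U = (197/2 - (1/2)q_U)q_U - 7q_U.
The leader's first-order condition 183/2 - q_U = 0 yields q_U = 183/2.
Then q_O = (125 - 183/2)/2 = 67/4.
Price P = 161 - 433/4 = 211/4.
Orion's profit: (211/4 - 36)·(67/4) = 280.5625.

280.56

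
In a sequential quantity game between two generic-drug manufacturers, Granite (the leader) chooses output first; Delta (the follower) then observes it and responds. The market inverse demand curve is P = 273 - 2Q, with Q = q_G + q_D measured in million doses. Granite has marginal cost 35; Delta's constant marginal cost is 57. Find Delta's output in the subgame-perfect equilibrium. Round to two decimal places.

21.50

The follower Delta best-responds to any q_G: π_D = (273 - 2Q)q_D - 57q_D.
Setting the follower's marginal profit to zero, 216 - 2q_G - 4q_D = 0, i.e. q_D = (216 - 2q_G)/4.
The leader anticipates this reaction. Substituting into P = 273 - 2Q gives P = 165 - q_G, so π_G = (165 - q_G)q_G - 35q_G.
Maximising: ∂π_G/∂q_G = 130 - 2q_G = 0, giving q_G = 65.
Then q_D = (216 - 2·65)/4 = 43/2.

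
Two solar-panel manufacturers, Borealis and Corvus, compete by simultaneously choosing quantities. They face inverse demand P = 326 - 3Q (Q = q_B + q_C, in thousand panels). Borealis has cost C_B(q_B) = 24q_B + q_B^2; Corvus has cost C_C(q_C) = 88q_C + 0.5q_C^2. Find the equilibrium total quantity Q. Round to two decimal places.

51.02

Borealis's profit: π_B = (326 - 3Q)q_B - (24q_B + q_B²). Setting ∂π_B/∂q_B = 0: 302 - 8q_B - 3(q_C) = 0.
Corvus's first-order condition: 238 - 7q_C - 3(q_B) = 0.
Best responses: q_B = (302 - 3q_C)/8, q_C = (238 - 3q_B)/7.
Solving the pair: q_B = 1400/47, q_C = 998/47.
Total output Q = 1400/47 + 998/47 = 51.0213.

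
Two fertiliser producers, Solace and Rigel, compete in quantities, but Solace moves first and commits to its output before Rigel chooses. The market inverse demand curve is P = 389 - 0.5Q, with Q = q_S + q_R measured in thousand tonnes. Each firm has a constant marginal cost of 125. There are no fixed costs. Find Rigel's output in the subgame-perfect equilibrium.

132

Solve by backward induction. Given q_S, the follower Rigel maximises π_R = (389 - (1/2)q_S - (1/2)q_R)q_R - 125q_R.
Follower FOC: 264 - (1/2)q_S - q_R = 0, so q_R(q_S) = (264 - (1/2)q_S).
The leader anticipates this reaction. Substituting into P = 389 - 0.5Q gives P = 257 - (1/4)q_S, so π_S = (257 - (1/4)q_S)q_S - 125q_S.
The leader's first-order condition 132 - (1/2)q_S = 0 yields q_S = 264.
Then q_R = (264 - (1/2)·264) = 132.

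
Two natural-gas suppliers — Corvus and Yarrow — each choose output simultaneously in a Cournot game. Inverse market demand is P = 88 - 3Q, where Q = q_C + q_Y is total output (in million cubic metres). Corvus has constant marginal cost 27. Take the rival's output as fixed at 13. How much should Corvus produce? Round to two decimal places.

3.67

With the rival's output fixed at 13, Corvus's profit is π_C = (88 - 3·13 - 3q_C)q_C - (27q_C) = (49 - 3q_C)q_C - (27q_C).
∂π_C/∂q_C = 22 - 6q_C = 0, so q_C = 11/3.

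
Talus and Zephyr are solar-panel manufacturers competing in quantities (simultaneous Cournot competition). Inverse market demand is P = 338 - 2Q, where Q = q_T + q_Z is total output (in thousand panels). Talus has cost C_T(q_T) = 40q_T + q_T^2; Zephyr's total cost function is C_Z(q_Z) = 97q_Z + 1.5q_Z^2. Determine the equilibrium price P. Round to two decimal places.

Talus's profit: π_T = (338 - 2Q)q_T - (40q_T + q_T²). Setting ∂π_T/∂q_T = 0: 298 - 6q_T - 2(q_Z) = 0.
Zephyr's first-order condition: 241 - 7q_Z - 2(q_T) = 0.
Best responses: q_T = (298 - 2q_Z)/6, q_Z = (241 - 2q_T)/7.
Substituting one into the other gives q_T = 802/19 and q_Z = 425/19.
Total output Q = 1227/19, so price P = 338 - 2·(1227/19) = 208.8421.

208.84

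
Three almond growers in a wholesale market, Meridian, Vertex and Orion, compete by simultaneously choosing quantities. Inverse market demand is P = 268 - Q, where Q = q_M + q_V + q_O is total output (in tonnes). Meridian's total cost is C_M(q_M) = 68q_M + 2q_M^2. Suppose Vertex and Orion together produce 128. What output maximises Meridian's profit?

12

With rivals' combined output fixed at 128, Meridian's profit is π_M = (268 - 128 - q_M)q_M - (68q_M + 2q_M²) = (140 - q_M)q_M - (68q_M + 2q_M²).
∂π_M/∂q_M = 72 - 6q_M = 0, so q_M = 12.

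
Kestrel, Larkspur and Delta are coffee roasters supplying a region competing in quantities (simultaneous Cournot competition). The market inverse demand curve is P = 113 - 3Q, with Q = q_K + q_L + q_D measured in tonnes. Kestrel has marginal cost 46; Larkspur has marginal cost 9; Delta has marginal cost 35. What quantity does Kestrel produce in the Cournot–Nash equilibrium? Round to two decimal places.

Kestrel's profit: π_K = (113 - 3Q)q_K - (46q_K). Setting ∂π_K/∂q_K = 0: 67 - 6q_K - 3(q_L + q_D) = 0.
Larkspur's first-order condition: 104 - 6q_L - 3(q_K + q_D) = 0.
Delta's profit: π_D = (113 - 3Q)q_D - (35q_D). Setting ∂π_D/∂q_D = 0: 78 - 6q_D - 3(q_K + q_L) = 0.
Summing all 3 equations gives 249 − 12Q = 0, hence Q = 83/4.
Back-substituting: q_K = (67 − 249/4)/3 = 19/12, q_L = (104 − 249/4)/3 = 167/12, q_D = (78 − 249/4)/3 = 21/4.

1.58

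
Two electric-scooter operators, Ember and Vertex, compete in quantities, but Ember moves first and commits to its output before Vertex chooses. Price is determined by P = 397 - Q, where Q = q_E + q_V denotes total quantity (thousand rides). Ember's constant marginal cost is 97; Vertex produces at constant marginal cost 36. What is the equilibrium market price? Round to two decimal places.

The follower Vertex best-responds to any q_E: π_V = (397 - Q)q_V - 36q_V.
∂π_V/∂q_V = 361 - q_E - 2q_V = 0 gives the reaction function q_V = (361 - q_E)/2.
The leader anticipates this reaction. Substituting into P = 397 - Q gives P = 433/2 - (1/2)q_E, so π_E = (433/2 - (1/2)q_E)q_E - 97q_E.
The leader's first-order condition 239/2 - q_E = 0 yields q_E = 239/2.
Then q_V = (361 - 239/2)/2 = 483/4.
Total output Q = 961/4, so price P = 397 - 961/4 = 627/4.

156.75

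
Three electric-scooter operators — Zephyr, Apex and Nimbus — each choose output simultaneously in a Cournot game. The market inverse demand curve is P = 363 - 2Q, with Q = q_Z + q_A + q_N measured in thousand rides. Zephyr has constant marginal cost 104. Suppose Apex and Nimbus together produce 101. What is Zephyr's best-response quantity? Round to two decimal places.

14.25

With rivals' combined output fixed at 101, Zephyr's profit is π_Z = (363 - 2·101 - 2q_Z)q_Z - (104q_Z) = (161 - 2q_Z)q_Z - (104q_Z).
∂π_Z/∂q_Z = 57 - 4q_Z = 0, so q_Z = 57/4.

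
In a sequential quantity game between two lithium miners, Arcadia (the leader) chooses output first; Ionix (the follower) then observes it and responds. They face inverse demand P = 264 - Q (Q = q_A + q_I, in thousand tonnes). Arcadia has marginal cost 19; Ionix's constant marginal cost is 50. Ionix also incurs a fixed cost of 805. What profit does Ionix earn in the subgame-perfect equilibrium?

The follower Ionix best-responds to any q_A: π_I = (264 - Q)q_I - 50q_I.
Follower FOC: 214 - q_A - 2q_I = 0, so q_I(q_A) = (214 - q_A)/2.
Arcadia substitutes q_I(q_A) into its own profit: π_A = q_A(264 - q_A - (214 - q_A)/2) - 19q_A = (157 - (1/2)q_A)q_A - 19q_A.
Leader FOC: 138 - q_A = 0, so q_A = 138.
Then q_I = (214 - 138)/2 = 38.
Price P = 264 - 176 = 88.
Ionix's profit: (88 - 50)·38 - 805 = 639.

639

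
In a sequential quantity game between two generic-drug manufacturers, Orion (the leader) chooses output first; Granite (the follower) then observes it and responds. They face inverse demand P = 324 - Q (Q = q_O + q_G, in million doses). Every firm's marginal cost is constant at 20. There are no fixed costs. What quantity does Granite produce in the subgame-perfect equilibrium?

Solve by backward induction. Given q_O, the follower Granite maximises π_G = (324 - q_O - q_G)q_G - 20q_G.
Setting the follower's marginal profit to zero, 304 - q_O - 2q_G = 0, i.e. q_G = (304 - q_O)/2.
The leader anticipates this reaction. Substituting into P = 324 - Q gives P = 172 - (1/2)q_O, so π_O = (172 - (1/2)q_O)q_O - 20q_O.
Maximising: ∂π_O/∂q_O = 152 - q_O = 0, giving q_O = 152.
Then q_G = (304 - 152)/2 = 76.

76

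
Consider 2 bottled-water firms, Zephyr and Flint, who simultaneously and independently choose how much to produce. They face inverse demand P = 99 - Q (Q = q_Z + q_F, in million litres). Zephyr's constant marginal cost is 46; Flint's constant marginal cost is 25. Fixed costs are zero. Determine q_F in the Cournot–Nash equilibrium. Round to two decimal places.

Zephyr's profit: π_Z = (99 - Q)q_Z - (46q_Z). Setting ∂π_Z/∂q_Z = 0: 53 - 2q_Z - (q_F) = 0.
Flint's first-order condition: 74 - 2q_F - (q_Z) = 0.
Rearranging gives the reaction functions q_Z = (53 - q_F)/2 and q_F = (74 - q_Z)/2.
Substituting one into the other gives q_Z = 32/3 and q_F = 95/3.

31.67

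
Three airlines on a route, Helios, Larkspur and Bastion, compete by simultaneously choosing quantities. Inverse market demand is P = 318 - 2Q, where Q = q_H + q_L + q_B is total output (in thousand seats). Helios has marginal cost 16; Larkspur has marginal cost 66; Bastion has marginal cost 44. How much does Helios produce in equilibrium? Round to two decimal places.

47.50

Helios's profit: π_H = (318 - 2Q)q_H - (16q_H). Setting ∂π_H/∂q_H = 0: 302 - 4q_H - 2(q_L + q_B) = 0.
Larkspur's profit: π_L = (318 - 2Q)q_L - (66q_L). Setting ∂π_L/∂q_L = 0: 252 - 4q_L - 2(q_H + q_B) = 0.
Bastion's first-order condition: 274 - 4q_B - 2(q_H + q_L) = 0.
Adding the 3 conditions: 828 − 4Q − 4Q = 0, i.e. Q = 207/2.
Back-substituting: q_H = (302 − 207)/2 = 95/2, q_L = (252 − 207)/2 = 45/2, q_B = (274 − 207)/2 = 67/2.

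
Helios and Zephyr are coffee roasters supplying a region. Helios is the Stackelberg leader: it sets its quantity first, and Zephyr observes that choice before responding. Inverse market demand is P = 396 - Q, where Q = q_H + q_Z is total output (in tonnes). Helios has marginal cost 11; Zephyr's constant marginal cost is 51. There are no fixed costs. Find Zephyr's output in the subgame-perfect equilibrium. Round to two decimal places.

Solve by backward induction. Given q_H, the follower Zephyr maximises π_Z = (396 - q_H - q_Z)q_Z - 51q_Z.
Setting the follower's marginal profit to zero, 345 - q_H - 2q_Z = 0, i.e. q_Z = (345 - q_H)/2.
The leader anticipates this reaction. Substituting into P = 396 - Q gives P = 447/2 - (1/2)q_H, so π_H = (447/2 - (1/2)q_H)q_H - 11q_H.
The leader's first-order condition 425/2 - q_H = 0 yields q_H = 425/2.
Then q_Z = (345 - 425/2)/2 = 265/4.

66.25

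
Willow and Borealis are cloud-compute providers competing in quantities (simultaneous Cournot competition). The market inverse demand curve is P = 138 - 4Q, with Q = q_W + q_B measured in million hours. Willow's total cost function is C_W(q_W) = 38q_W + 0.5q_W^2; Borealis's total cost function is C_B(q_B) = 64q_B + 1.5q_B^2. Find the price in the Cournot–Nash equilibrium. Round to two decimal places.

Willow's profit: π_W = (138 - 4Q)q_W - (38q_W + (1/2)q_W²). Setting ∂π_W/∂q_W = 0: 100 - 9q_W - 4(q_B) = 0.
Borealis's first-order condition: 74 - 11q_B - 4(q_W) = 0.
So q_W = (100 - 4q_B)/9 and q_B = (74 - 4q_W)/11.
Solving the pair: q_W = 804/83, q_B = 266/83.
Total output Q = 1070/83, so price P = 138 - 4·(1070/83) = 86.4337.

86.43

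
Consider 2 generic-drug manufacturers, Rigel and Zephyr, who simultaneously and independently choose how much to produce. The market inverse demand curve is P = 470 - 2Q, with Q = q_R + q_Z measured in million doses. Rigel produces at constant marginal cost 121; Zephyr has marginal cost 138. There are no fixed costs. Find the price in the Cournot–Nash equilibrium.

243

Rigel's profit: π_R = (470 - 2Q)q_R - (121q_R). Setting ∂π_R/∂q_R = 0: 349 - 4q_R - 2(q_Z) = 0.
Zephyr's first-order condition: 332 - 4q_Z - 2(q_R) = 0.
Rearranging gives the reaction functions q_R = (349 - 2q_Z)/4 and q_Z = (332 - 2q_R)/4.
Solving the pair: q_R = 61, q_Z = 105/2.
Total output Q = 227/2, so price P = 470 - 2·(227/2) = 243.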